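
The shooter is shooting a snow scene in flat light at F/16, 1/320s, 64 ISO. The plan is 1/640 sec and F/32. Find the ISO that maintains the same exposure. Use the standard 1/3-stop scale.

Shutter speed: 1/320 → 1/400 → 1/500 → 1/640 — 1 stop shorter (darker).
Aperture: f/16 → f/18 → f/20 → f/22 → f/25 → f/29 → f/32 — 2 stops narrower (darker).
Net change so far: 3 stops darker. Offset with the ISO: 64 → 80 → 100 → 125 → 160 → 200 → 250 → 320 → 400 → 500.

ISO 500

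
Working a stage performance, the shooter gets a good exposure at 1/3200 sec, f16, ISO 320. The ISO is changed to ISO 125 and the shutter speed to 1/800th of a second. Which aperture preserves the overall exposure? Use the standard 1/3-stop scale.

ISO: 320 → 250 → 200 → 160 → 125 — 1 1/3 stops dropped (darker).
Shutter speed: 1/3200 → 1/2500 → 1/2000 → 1/1600 → 1/1250 → 1/1000 → 1/800 — 2 stops longer (brighter).
Net change so far: 2/3 stop brighter. Offset with the aperture: f/16 → f/18 → f/20.

f/20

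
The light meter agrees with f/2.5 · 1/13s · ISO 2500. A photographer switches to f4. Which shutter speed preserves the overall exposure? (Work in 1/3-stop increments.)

Aperture: f/2.5 → f/2.8 → f/3.2 → f/3.5 → f/4 — 1 1/3 stops narrower (darker).
Need 1 1/3 stops brighter from the shutter speed: 1/13 → 1/10 → 1/8 → 1/6 → 1/5.

1/5s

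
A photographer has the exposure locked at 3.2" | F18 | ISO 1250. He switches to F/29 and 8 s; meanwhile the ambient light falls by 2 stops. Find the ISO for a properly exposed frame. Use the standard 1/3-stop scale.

ISO 5000

Scene light: 2 stops darker.
Aperture: f/18 → f/20 → f/22 → f/25 → f/29 — 1 1/3 stops narrower (darker).
Shutter speed: 3.2 → 4 → 5 → 6 → 8 — 1 1/3 stops longer (brighter).
Net so far: 2 stops darker. ISO: 1250 → 1600 → 2000 → 2500 → 3200 → 4000 → 5000.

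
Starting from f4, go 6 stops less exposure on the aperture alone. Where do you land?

f/32

Aperture: f/4 → f/5.6 → f/8 → f/11 → f/16 → f/22 → f/32 — 6 stops stopped down (darker).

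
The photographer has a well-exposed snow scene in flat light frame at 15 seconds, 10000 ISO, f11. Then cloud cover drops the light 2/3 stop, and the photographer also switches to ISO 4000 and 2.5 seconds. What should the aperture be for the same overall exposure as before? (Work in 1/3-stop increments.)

Scene light: 2/3 stop darker.
ISO: 10000 → 8000 → 6400 → 5000 → 4000 — 1 1/3 stops dropped (darker).
Shutter speed: 15 → 13 → 10 → 8 → 6 → 5 → 4 → 3.2 → 2.5 — 2 2/3 stops shorter (darker).
Net so far: 4 2/3 stops darker. Aperture: f/11 → f/10 → f/9 → f/8 → f/7.1 → f/6.3 → f/5.6 → f/5 → f/4.5 → f/4 → f/3.5 → f/3.2 → f/2.8 → f/2.5 → f/2.2.

f/2.2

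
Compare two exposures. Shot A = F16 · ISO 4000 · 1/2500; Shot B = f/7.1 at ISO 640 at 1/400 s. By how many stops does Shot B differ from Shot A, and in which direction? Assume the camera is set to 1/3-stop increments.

Aperture: f/16 → f/14 → f/13 → f/11 → f/10 → f/9 → f/8 → f/7.1 — 2 1/3 stops opened up (brighter).
Shutter speed: 1/2500 → 1/2000 → 1/1600 → 1/1250 → 1/1000 → 1/800 → 1/640 → 1/500 → 1/400 — 2 2/3 stops slower (brighter).
ISO: 4000 → 3200 → 2500 → 2000 → 1600 → 1250 → 1000 → 800 → 640 — 2 2/3 stops lower (darker).
Net: +2 1/3 +2 2/3 −2 2/3 = +2 1/3 stops.

2 1/3 stops brighter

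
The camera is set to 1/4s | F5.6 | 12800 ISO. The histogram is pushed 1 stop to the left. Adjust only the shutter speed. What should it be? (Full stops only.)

1/2s

Underexposed by 1 stop → need 1 stop brighter.
Shutter speed: 1/4 → 1/2.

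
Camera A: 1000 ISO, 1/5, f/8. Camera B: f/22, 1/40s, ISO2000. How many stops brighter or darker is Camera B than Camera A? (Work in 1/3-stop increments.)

Aperture: f/8 → f/9 → f/10 → f/11 → f/13 → f/14 → f/16 → f/18 → f/20 → f/22 — 3 stops narrower (darker).
Shutter speed: 1/5 → 1/6 → 1/8 → 1/10 → 1/13 → 1/15 → 1/20 → 1/25 → 1/30 → 1/40 — 3 stops shorter (darker).
ISO: 1000 → 1250 → 1600 → 2000 — 1 stop higher (brighter).
Net: −3 −3 +1 = −5 stops.

5 stops darker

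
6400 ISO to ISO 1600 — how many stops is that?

2 stops

6400 → 3200 → 1600 — count the steps: 2 stops.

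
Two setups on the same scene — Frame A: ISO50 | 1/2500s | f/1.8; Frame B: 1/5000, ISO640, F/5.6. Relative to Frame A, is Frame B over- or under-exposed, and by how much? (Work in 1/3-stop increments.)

2/3 stop darker

Aperture: f/1.8 → f/2 → f/2.2 → f/2.5 → f/2.8 → f/3.2 → f/3.5 → f/4 → f/4.5 → f/5 → f/5.6 — 3 1/3 stops narrower (darker).
Shutter speed: 1/2500 → 1/3200 → 1/4000 → 1/5000 — 1 stop faster (darker).
ISO: 50 → 64 → 80 → 100 → 125 → 160 → 200 → 250 → 320 → 400 → 500 → 640 — 3 2/3 stops higher (brighter).
Net: −3 1/3 −1 +3 2/3 = −2/3 stops.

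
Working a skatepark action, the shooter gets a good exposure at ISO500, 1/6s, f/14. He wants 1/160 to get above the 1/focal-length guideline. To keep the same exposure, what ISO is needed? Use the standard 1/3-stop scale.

Shutter speed: 1/6 → 1/8 → 1/10 → 1/13 → 1/15 → 1/20 → 1/25 → 1/30 → 1/40 → 1/50 → 1/60 → 1/80 → 1/100 → 1/125 → 1/160 — 4 2/3 stops faster (darker).
Need 4 2/3 stops brighter from the ISO: 500 → 640 → 800 → 1000 → 1250 → 1600 → 2000 → 2500 → 3200 → 4000 → 5000 → 6400 → 8000 → 10000 → 12800.

ISO 12800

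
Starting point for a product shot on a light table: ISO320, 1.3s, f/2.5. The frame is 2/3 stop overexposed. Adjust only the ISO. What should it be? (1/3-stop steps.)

ISO 200

Overexposed by 2/3 stop → need 2/3 stop darker.
ISO: 320 → 250 → 200.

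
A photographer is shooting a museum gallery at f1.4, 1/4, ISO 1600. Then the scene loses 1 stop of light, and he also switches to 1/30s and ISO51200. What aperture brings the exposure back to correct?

Scene light: 1 stop darker.
Shutter speed: 1/4 → 1/8 → 1/15 → 1/30 — 3 stops faster (darker).
ISO: 1600 → 3200 → 6400 → 12800 → 25600 → 51200 — 5 stops raised (brighter).
Net so far: 1 stop brighter. Aperture: f/1.4 → f/2.

f/2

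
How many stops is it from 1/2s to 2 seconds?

2 stops

1/2 → 1 → 2 — count the steps: 2 stops.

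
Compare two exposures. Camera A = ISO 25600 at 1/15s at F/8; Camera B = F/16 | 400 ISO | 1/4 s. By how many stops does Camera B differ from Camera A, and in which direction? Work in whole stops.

6 stops darker

Aperture: f/8 → f/11 → f/16 — 2 stops narrower (darker).
Shutter speed: 1/15 → 1/8 → 1/4 — 2 stops slower (brighter).
ISO: 25600 → 12800 → 6400 → 3200 → 1600 → 800 → 400 — 6 stops lower (darker).
Net: −2 +2 −6 = −6 stops.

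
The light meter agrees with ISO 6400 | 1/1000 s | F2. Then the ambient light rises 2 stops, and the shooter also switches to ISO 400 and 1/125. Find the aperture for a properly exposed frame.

f/2.8

Scene light: 2 stops brighter.
ISO: 6400 → 3200 → 1600 → 800 → 400 — 4 stops dropped (darker).
Shutter speed: 1/1000 → 1/500 → 1/250 → 1/125 — 3 stops longer (brighter).
Net so far: 1 stop brighter. Aperture: f/2 → f/2.8.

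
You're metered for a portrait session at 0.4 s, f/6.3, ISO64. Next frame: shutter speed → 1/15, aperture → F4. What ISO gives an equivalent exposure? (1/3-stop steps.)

ISO 160

Shutter speed: 0.4 → 0.3 → 1/4 → 1/5 → 1/6 → 1/8 → 1/10 → 1/13 → 1/15 — 2 2/3 stops shorter (darker).
Aperture: f/6.3 → f/5.6 → f/5 → f/4.5 → f/4 — 1 1/3 stops opened up (brighter).
Net change so far: 1 1/3 stops darker. Offset with the ISO: 64 → 80 → 100 → 125 → 160.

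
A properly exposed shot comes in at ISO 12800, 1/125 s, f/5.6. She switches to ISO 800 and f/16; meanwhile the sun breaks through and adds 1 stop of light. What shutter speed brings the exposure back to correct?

Scene light: 1 stop brighter.
ISO: 12800 → 6400 → 3200 → 1600 → 800 — 4 stops lower (darker).
Aperture: f/5.6 → f/8 → f/11 → f/16 — 3 stops smaller aperture (darker).
Net so far: 6 stops darker. Shutter speed: 1/125 → 1/60 → 1/30 → 1/15 → 1/8 → 1/4 → 1/2.

1/2s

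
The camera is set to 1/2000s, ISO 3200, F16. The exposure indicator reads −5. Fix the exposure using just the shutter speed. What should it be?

Underexposed by 5 stops → need 5 stops brighter.
Shutter speed: 1/2000 → 1/1000 → 1/500 → 1/250 → 1/125 → 1/60.

1/60s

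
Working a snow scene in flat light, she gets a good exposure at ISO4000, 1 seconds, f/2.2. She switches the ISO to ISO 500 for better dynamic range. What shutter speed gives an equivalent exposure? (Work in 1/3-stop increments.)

8 s

ISO: 4000 → 3200 → 2500 → 2000 → 1600 → 1250 → 1000 → 800 → 640 → 500 — 3 stops dropped (darker).
Need 3 stops brighter from the shutter speed: 1 → 1.3 → 1.6 → 2 → 2.5 → 3.2 → 4 → 5 → 6 → 8.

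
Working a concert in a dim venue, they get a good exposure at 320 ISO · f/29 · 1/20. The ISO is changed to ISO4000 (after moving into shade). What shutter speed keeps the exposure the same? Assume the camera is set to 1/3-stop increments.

ISO: 320 → 400 → 500 → 640 → 800 → 1000 → 1250 → 1600 → 2000 → 2500 → 3200 → 4000 — 3 2/3 stops raised (brighter).
Need 3 2/3 stops darker from the shutter speed: 1/20 → 1/25 → 1/30 → 1/40 → 1/50 → 1/60 → 1/80 → 1/100 → 1/125 → 1/160 → 1/200 → 1/250.

1/250s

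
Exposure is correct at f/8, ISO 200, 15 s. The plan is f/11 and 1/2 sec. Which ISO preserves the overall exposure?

Aperture: f/8 → f/11 — 1 stop narrower (darker).
Shutter speed: 15 → 8 → 4 → 2 → 1 → 1/2 — 5 stops faster (darker).
Net change so far: 6 stops darker. Offset with the ISO: 200 → 400 → 800 → 1600 → 3200 → 6400 → 12800.

ISO 12800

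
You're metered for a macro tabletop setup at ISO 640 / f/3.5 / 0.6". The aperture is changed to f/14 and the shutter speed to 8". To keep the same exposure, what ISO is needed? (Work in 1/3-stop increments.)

ISO 800

Aperture: f/3.5 → f/4 → f/4.5 → f/5 → f/5.6 → f/6.3 → f/7.1 → f/8 → f/9 → f/10 → f/11 → f/13 → f/14 — 4 stops stopped down (darker).
Shutter speed: 0.6 → 0.8 → 1 → 1.3 → 1.6 → 2 → 2.5 → 3.2 → 4 → 5 → 6 → 8 — 3 2/3 stops slower (brighter).
Net change so far: 1/3 stop darker. Offset with the ISO: 640 → 800.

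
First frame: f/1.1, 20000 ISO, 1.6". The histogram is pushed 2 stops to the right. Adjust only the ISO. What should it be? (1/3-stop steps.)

ISO 5000

Overexposed by 2 stops → need 2 stops darker.
ISO: 20000 → 16000 → 12800 → 10000 → 8000 → 6400 → 5000.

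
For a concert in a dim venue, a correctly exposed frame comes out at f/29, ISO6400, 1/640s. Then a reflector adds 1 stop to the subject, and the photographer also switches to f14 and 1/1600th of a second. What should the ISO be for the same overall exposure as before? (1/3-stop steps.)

ISO 2000

Scene light: 1 stop brighter.
Aperture: f/29 → f/25 → f/22 → f/20 → f/18 → f/16 → f/14 — 2 stops larger aperture (brighter).
Shutter speed: 1/640 → 1/800 → 1/1000 → 1/1250 → 1/1600 — 1 1/3 stops shorter (darker).
Net so far: 1 2/3 stops brighter. ISO: 6400 → 5000 → 4000 → 3200 → 2500 → 2000.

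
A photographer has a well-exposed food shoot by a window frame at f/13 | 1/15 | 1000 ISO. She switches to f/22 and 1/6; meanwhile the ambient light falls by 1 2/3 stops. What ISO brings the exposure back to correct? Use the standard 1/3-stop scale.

ISO 4000

Scene light: 1 2/3 stops darker.
Aperture: f/13 → f/14 → f/16 → f/18 → f/20 → f/22 — 1 2/3 stops smaller aperture (darker).
Shutter speed: 1/15 → 1/13 → 1/10 → 1/8 → 1/6 — 1 1/3 stops longer (brighter).
Net so far: 2 stops darker. ISO: 1000 → 1250 → 1600 → 2000 → 2500 → 3200 → 4000.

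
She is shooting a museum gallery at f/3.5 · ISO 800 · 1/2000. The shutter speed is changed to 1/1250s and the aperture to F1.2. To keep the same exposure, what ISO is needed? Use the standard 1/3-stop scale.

ISO 64

Shutter speed: 1/2000 → 1/1600 → 1/1250 — 2/3 stop longer (brighter).
Aperture: f/3.5 → f/3.2 → f/2.8 → f/2.5 → f/2.2 → f/2 → f/1.8 → f/1.6 → f/1.4 → f/1.2 — 3 stops wider (brighter).
Net change so far: 3 2/3 stops brighter. Offset with the ISO: 800 → 640 → 500 → 400 → 320 → 250 → 200 → 160 → 125 → 100 → 80 → 64.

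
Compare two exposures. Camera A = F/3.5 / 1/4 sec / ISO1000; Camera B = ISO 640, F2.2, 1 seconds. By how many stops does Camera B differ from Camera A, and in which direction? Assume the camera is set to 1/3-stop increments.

Aperture: f/3.5 → f/3.2 → f/2.8 → f/2.5 → f/2.2 — 1 1/3 stops opened up (brighter).
Shutter speed: 1/4 → 0.3 → 0.4 → 0.5 → 0.6 → 0.8 → 1 — 2 stops longer (brighter).
ISO: 1000 → 800 → 640 — 2/3 stop lower (darker).
Net: +1 1/3 +2 −2/3 = +2 2/3 stops.

2 2/3 stops brighter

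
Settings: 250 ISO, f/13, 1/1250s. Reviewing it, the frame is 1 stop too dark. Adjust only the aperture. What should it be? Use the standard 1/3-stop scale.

f/9

Underexposed by 1 stop → need 1 stop brighter.
Aperture: f/13 → f/11 → f/10 → f/9.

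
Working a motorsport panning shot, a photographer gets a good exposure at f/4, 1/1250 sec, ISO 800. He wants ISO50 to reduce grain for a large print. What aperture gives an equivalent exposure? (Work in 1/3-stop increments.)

ISO: 800 → 640 → 500 → 400 → 320 → 250 → 200 → 160 → 125 → 100 → 80 → 64 → 50 — 4 stops dropped (darker).
Need 4 stops brighter from the aperture: f/4 → f/3.5 → f/3.2 → f/2.8 → f/2.5 → f/2.2 → f/2 → f/1.8 → f/1.6 → f/1.4 → f/1.2 → f/1.1 → f/1.0.

f/1.0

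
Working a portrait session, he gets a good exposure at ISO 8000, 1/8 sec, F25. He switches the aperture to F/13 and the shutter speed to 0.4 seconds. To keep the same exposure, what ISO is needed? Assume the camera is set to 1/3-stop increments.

Aperture: f/25 → f/22 → f/20 → f/18 → f/16 → f/14 → f/13 — 2 stops larger aperture (brighter).
Shutter speed: 1/8 → 1/6 → 1/5 → 1/4 → 0.3 → 0.4 — 1 2/3 stops longer (brighter).
Net change so far: 3 2/3 stops brighter. Offset with the ISO: 8000 → 6400 → 5000 → 4000 → 3200 → 2500 → 2000 → 1600 → 1250 → 1000 → 800 → 640.

ISO 640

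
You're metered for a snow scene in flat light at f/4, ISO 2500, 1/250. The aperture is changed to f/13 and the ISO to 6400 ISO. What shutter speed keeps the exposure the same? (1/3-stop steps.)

Aperture: f/4 → f/4.5 → f/5 → f/5.6 → f/6.3 → f/7.1 → f/8 → f/9 → f/10 → f/11 → f/13 — 3 1/3 stops stopped down (darker).
ISO: 2500 → 3200 → 4000 → 5000 → 6400 — 1 1/3 stops raised (brighter).
Net change so far: 2 stops darker. Offset with the shutter speed: 1/250 → 1/200 → 1/160 → 1/125 → 1/100 → 1/80 → 1/60.

1/60s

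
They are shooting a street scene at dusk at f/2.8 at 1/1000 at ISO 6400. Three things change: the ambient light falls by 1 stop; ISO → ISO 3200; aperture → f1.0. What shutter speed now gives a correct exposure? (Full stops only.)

1/2000s

Scene light: 1 stop darker.
ISO: 6400 → 3200 — 1 stop dropped (darker).
Aperture: f/2.8 → f/2 → f/1.4 → f/1.0 — 3 stops larger aperture (brighter).
Net so far: 1 stop brighter. Shutter speed: 1/1000 → 1/2000.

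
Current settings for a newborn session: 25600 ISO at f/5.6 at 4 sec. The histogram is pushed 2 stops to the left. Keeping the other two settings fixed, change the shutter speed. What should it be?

Underexposed by 2 stops → need 2 stops brighter.
Shutter speed: 4 → 8 → 15.

15 s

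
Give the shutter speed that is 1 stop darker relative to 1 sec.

1/2s

Shutter speed: 1 → 1/2 — 1 stop shorter (darker).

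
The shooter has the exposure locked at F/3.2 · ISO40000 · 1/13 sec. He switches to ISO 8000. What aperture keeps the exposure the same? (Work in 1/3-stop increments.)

f/1.4

ISO: 40000 → 32000 → 25600 → 20000 → 16000 → 12800 → 10000 → 8000 — 2 1/3 stops lower (darker).
Need 2 1/3 stops brighter from the aperture: f/3.2 → f/2.8 → f/2.5 → f/2.2 → f/2 → f/1.8 → f/1.6 → f/1.4.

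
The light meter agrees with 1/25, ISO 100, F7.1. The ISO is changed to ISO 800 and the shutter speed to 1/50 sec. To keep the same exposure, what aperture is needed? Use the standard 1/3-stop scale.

ISO: 100 → 125 → 160 → 200 → 250 → 320 → 400 → 500 → 640 → 800 — 3 stops higher (brighter).
Shutter speed: 1/25 → 1/30 → 1/40 → 1/50 — 1 stop shorter (darker).
Net change so far: 2 stops brighter. Offset with the aperture: f/7.1 → f/8 → f/9 → f/10 → f/11 → f/13 → f/14.

f/14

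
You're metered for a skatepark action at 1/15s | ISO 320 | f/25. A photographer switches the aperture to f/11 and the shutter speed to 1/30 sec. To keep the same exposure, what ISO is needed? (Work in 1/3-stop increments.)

ISO 125

Aperture: f/25 → f/22 → f/20 → f/18 → f/16 → f/14 → f/13 → f/11 — 2 1/3 stops wider (brighter).
Shutter speed: 1/15 → 1/20 → 1/25 → 1/30 — 1 stop faster (darker).
Net change so far: 1 1/3 stops brighter. Offset with the ISO: 320 → 250 → 200 → 160 → 125.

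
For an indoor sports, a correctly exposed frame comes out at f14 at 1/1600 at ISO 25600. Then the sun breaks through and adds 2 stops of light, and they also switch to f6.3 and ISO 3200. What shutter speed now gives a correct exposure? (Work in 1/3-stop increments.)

1/4000s

Scene light: 2 stops brighter.
Aperture: f/14 → f/13 → f/11 → f/10 → f/9 → f/8 → f/7.1 → f/6.3 — 2 1/3 stops wider (brighter).
ISO: 25600 → 20000 → 16000 → 12800 → 10000 → 8000 → 6400 → 5000 → 4000 → 3200 — 3 stops lower (darker).
Net so far: 1 1/3 stops brighter. Shutter speed: 1/1600 → 1/2000 → 1/2500 → 1/3200 → 1/4000.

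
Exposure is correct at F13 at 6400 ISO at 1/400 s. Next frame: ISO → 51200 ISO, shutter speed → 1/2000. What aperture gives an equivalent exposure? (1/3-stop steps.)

ISO: 6400 → 8000 → 10000 → 12800 → 16000 → 20000 → 25600 → 32000 → 40000 → 51200 — 3 stops raised (brighter).
Shutter speed: 1/400 → 1/500 → 1/640 → 1/800 → 1/1000 → 1/1250 → 1/1600 → 1/2000 — 2 1/3 stops shorter (darker).
Net change so far: 2/3 stop brighter. Offset with the aperture: f/13 → f/14 → f/16.

f/16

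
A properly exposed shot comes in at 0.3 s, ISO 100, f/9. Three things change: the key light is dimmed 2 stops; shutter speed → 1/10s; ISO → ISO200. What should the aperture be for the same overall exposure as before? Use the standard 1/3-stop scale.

f/3.5

Scene light: 2 stops darker.
Shutter speed: 0.3 → 1/4 → 1/5 → 1/6 → 1/8 → 1/10 — 1 2/3 stops shorter (darker).
ISO: 100 → 125 → 160 → 200 — 1 stop higher (brighter).
Net so far: 2 2/3 stops darker. Aperture: f/9 → f/8 → f/7.1 → f/6.3 → f/5.6 → f/5 → f/4.5 → f/4 → f/3.5.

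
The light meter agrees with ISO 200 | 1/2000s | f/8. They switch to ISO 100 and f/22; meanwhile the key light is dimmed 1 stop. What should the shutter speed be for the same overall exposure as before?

1/60s

Scene light: 1 stop darker.
ISO: 200 → 100 — 1 stop dropped (darker).
Aperture: f/8 → f/11 → f/16 → f/22 — 3 stops narrower (darker).
Net so far: 5 stops darker. Shutter speed: 1/2000 → 1/1000 → 1/500 → 1/250 → 1/125 → 1/60.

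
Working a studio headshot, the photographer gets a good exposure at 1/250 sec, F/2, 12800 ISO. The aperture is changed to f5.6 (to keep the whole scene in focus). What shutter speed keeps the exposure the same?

Aperture: f/2 → f/2.8 → f/4 → f/5.6 — 3 stops stopped down (darker).
Need 3 stops brighter from the shutter speed: 1/250 → 1/125 → 1/60 → 1/30.

1/30s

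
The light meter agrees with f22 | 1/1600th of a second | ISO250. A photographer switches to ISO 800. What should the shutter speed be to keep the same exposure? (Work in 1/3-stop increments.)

1/5000s

ISO: 250 → 320 → 400 → 500 → 640 → 800 — 1 2/3 stops raised (brighter).
Need 1 2/3 stops darker from the shutter speed: 1/1600 → 1/2000 → 1/2500 → 1/3200 → 1/4000 → 1/5000.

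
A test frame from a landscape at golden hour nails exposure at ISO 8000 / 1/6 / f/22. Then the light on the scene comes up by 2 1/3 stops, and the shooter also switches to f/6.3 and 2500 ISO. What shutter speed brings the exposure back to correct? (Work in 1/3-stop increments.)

1/125s

Scene light: 2 1/3 stops brighter.
Aperture: f/22 → f/20 → f/18 → f/16 → f/14 → f/13 → f/11 → f/10 → f/9 → f/8 → f/7.1 → f/6.3 — 3 2/3 stops wider (brighter).
ISO: 8000 → 6400 → 5000 → 4000 → 3200 → 2500 — 1 2/3 stops lower (darker).
Net so far: 4 1/3 stops brighter. Shutter speed: 1/6 → 1/8 → 1/10 → 1/13 → 1/15 → 1/20 → 1/25 → 1/30 → 1/40 → 1/50 → 1/60 → 1/80 → 1/100 → 1/125.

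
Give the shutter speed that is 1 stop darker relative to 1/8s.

Shutter speed: 1/8 → 1/15 — 1 stop faster (darker).

1/15s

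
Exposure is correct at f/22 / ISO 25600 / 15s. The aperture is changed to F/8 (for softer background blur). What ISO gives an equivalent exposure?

ISO 3200

Aperture: f/22 → f/16 → f/11 → f/8 — 3 stops larger aperture (brighter).
Need 3 stops darker from the ISO: 25600 → 12800 → 6400 → 3200.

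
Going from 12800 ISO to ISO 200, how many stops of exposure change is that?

12800 → 6400 → 3200 → 1600 → 800 → 400 → 200 — count the steps: 6 stops.

6 stops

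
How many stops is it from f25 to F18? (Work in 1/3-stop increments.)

1 stop

f/25 → f/22 → f/20 → f/18 — count the steps: 3 third-stops = 1 stop.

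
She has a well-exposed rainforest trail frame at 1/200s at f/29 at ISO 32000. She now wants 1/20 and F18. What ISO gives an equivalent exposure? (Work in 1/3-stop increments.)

Shutter speed: 1/200 → 1/160 → 1/125 → 1/100 → 1/80 → 1/60 → 1/50 → 1/40 → 1/30 → 1/25 → 1/20 — 3 1/3 stops longer (brighter).
Aperture: f/29 → f/25 → f/22 → f/20 → f/18 — 1 1/3 stops opened up (brighter).
Net change so far: 4 2/3 stops brighter. Offset with the ISO: 32000 → 25600 → 20000 → 16000 → 12800 → 10000 → 8000 → 6400 → 5000 → 4000 → 3200 → 2500 → 2000 → 1600 → 1250.

ISO 1250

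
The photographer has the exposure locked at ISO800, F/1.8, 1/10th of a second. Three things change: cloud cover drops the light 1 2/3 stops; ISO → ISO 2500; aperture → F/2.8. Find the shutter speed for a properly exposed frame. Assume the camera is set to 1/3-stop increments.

Scene light: 1 2/3 stops darker.
ISO: 800 → 1000 → 1250 → 1600 → 2000 → 2500 — 1 2/3 stops higher (brighter).
Aperture: f/1.8 → f/2 → f/2.2 → f/2.5 → f/2.8 — 1 1/3 stops stopped down (darker).
Net so far: 1 1/3 stops darker. Shutter speed: 1/10 → 1/8 → 1/6 → 1/5 → 1/4.

1/4s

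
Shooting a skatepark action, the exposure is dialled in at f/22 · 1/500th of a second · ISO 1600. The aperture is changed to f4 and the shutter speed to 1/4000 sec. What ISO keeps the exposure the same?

Aperture: f/22 → f/16 → f/11 → f/8 → f/5.6 → f/4 — 5 stops opened up (brighter).
Shutter speed: 1/500 → 1/1000 → 1/2000 → 1/4000 — 3 stops shorter (darker).
Net change so far: 2 stops brighter. Offset with the ISO: 1600 → 800 → 400.

ISO 400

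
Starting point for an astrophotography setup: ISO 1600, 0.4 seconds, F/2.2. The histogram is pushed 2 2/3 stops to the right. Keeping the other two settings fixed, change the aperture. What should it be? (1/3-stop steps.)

f/5.6

Overexposed by 2 2/3 stops → need 2 2/3 stops darker.
Aperture: f/2.2 → f/2.5 → f/2.8 → f/3.2 → f/3.5 → f/4 → f/4.5 → f/5 → f/5.6.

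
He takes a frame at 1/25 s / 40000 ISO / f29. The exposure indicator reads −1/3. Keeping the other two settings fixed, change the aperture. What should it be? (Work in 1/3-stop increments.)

Underexposed by 1/3 stop → need 1/3 stop brighter.
Aperture: f/29 → f/25.

f/25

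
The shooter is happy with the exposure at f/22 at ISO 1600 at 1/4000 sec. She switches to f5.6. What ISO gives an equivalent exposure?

Aperture: f/22 → f/16 → f/11 → f/8 → f/5.6 — 4 stops wider (brighter).
Need 4 stops darker from the ISO: 1600 → 800 → 400 → 200 → 100.

ISO 100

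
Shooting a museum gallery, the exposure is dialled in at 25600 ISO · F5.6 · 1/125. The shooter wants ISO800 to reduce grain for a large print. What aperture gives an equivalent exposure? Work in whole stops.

ISO: 25600 → 12800 → 6400 → 3200 → 1600 → 800 — 5 stops dropped (darker).
Need 5 stops brighter from the aperture: f/5.6 → f/4 → f/2.8 → f/2 → f/1.4 → f/1.0.

f/1.0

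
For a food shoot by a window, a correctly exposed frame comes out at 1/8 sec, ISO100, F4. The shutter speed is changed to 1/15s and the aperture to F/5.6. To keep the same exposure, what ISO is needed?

Shutter speed: 1/8 → 1/15 — 1 stop shorter (darker).
Aperture: f/4 → f/5.6 — 1 stop smaller aperture (darker).
Net change so far: 2 stops darker. Offset with the ISO: 100 → 200 → 400.

ISO 400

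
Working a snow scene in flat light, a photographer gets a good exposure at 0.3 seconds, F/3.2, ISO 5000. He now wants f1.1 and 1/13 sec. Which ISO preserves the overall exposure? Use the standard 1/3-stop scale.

ISO 2500

Aperture: f/3.2 → f/2.8 → f/2.5 → f/2.2 → f/2 → f/1.8 → f/1.6 → f/1.4 → f/1.2 → f/1.1 — 3 stops wider (brighter).
Shutter speed: 0.3 → 1/4 → 1/5 → 1/6 → 1/8 → 1/10 → 1/13 — 2 stops faster (darker).
Net change so far: 1 stop brighter. Offset with the ISO: 5000 → 4000 → 3200 → 2500.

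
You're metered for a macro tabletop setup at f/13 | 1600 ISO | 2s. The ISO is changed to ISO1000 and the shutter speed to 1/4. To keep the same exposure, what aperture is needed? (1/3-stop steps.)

ISO: 1600 → 1250 → 1000 — 2/3 stop dropped (darker).
Shutter speed: 2 → 1.6 → 1.3 → 1 → 0.8 → 0.6 → 0.5 → 0.4 → 0.3 → 1/4 — 3 stops faster (darker).
Net change so far: 3 2/3 stops darker. Offset with the aperture: f/13 → f/11 → f/10 → f/9 → f/8 → f/7.1 → f/6.3 → f/5.6 → f/5 → f/4.5 → f/4 → f/3.5.

f/3.5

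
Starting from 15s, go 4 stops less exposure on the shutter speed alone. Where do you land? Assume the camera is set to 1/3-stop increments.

Shutter speed: 15 → 13 → 10 → 8 → 6 → 5 → 4 → 3.2 → 2.5 → 2 → 1.6 → 1.3 → 1 — 4 stops shorter (darker).

1 s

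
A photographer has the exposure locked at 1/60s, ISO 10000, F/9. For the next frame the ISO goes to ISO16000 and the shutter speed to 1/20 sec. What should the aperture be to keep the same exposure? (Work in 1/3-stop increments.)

f/20

ISO: 10000 → 12800 → 16000 — 2/3 stop raised (brighter).
Shutter speed: 1/60 → 1/50 → 1/40 → 1/30 → 1/25 → 1/20 — 1 2/3 stops slower (brighter).
Net change so far: 2 1/3 stops brighter. Offset with the aperture: f/9 → f/10 → f/11 → f/13 → f/14 → f/16 → f/18 → f/20.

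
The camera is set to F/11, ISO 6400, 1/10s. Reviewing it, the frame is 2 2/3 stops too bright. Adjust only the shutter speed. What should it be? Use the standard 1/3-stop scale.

1/60s

Overexposed by 2 2/3 stops → need 2 2/3 stops darker.
Shutter speed: 1/10 → 1/13 → 1/15 → 1/20 → 1/25 → 1/30 → 1/40 → 1/50 → 1/60.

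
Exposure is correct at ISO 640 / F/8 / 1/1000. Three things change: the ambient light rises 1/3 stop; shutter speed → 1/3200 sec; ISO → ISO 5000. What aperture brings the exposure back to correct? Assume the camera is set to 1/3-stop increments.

Scene light: 1/3 stop brighter.
Shutter speed: 1/1000 → 1/1250 → 1/1600 → 1/2000 → 1/2500 → 1/3200 — 1 2/3 stops faster (darker).
ISO: 640 → 800 → 1000 → 1250 → 1600 → 2000 → 2500 → 3200 → 4000 → 5000 — 3 stops higher (brighter).
Net so far: 1 2/3 stops brighter. Aperture: f/8 → f/9 → f/10 → f/11 → f/13 → f/14.

f/14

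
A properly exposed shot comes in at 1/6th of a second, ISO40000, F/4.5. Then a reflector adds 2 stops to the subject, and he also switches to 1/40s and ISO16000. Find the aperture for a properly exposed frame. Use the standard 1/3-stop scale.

Scene light: 2 stops brighter.
Shutter speed: 1/6 → 1/8 → 1/10 → 1/13 → 1/15 → 1/20 → 1/25 → 1/30 → 1/40 — 2 2/3 stops shorter (darker).
ISO: 40000 → 32000 → 25600 → 20000 → 16000 — 1 1/3 stops lower (darker).
Net so far: 2 stops darker. Aperture: f/4.5 → f/4 → f/3.5 → f/3.2 → f/2.8 → f/2.5 → f/2.2.

f/2.2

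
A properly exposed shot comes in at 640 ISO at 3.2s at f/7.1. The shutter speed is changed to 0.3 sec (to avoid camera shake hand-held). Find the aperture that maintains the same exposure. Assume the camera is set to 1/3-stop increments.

f/2.2

Shutter speed: 3.2 → 2.5 → 2 → 1.6 → 1.3 → 1 → 0.8 → 0.6 → 0.5 → 0.4 → 0.3 — 3 1/3 stops faster (darker).
Need 3 1/3 stops brighter from the aperture: f/7.1 → f/6.3 → f/5.6 → f/5 → f/4.5 → f/4 → f/3.5 → f/3.2 → f/2.8 → f/2.5 → f/2.2.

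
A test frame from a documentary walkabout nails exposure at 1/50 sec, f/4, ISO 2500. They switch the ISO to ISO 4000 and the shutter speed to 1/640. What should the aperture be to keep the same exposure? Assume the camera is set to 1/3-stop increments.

ISO: 2500 → 3200 → 4000 — 2/3 stop higher (brighter).
Shutter speed: 1/50 → 1/60 → 1/80 → 1/100 → 1/125 → 1/160 → 1/200 → 1/250 → 1/320 → 1/400 → 1/500 → 1/640 — 3 2/3 stops shorter (darker).
Net change so far: 3 stops darker. Offset with the aperture: f/4 → f/3.5 → f/3.2 → f/2.8 → f/2.5 → f/2.2 → f/2 → f/1.8 → f/1.6 → f/1.4.

f/1.4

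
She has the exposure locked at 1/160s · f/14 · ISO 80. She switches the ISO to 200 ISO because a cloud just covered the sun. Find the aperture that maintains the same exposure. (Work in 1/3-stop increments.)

ISO: 80 → 100 → 125 → 160 → 200 — 1 1/3 stops raised (brighter).
Need 1 1/3 stops darker from the aperture: f/14 → f/16 → f/18 → f/20 → f/22.

f/22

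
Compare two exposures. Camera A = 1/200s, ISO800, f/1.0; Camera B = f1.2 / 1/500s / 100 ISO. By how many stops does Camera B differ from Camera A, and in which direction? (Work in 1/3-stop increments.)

Aperture: f/1.0 → f/1.1 → f/1.2 — 2/3 stop smaller aperture (darker).
Shutter speed: 1/200 → 1/250 → 1/320 → 1/400 → 1/500 — 1 1/3 stops faster (darker).
ISO: 800 → 640 → 500 → 400 → 320 → 250 → 200 → 160 → 125 → 100 — 3 stops dropped (darker).
Net: −2/3 −1 1/3 −3 = −5 stops.

5 stops darker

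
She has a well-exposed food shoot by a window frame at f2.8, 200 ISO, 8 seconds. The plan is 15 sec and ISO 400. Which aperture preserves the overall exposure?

Shutter speed: 8 → 15 — 1 stop longer (brighter).
ISO: 200 → 400 — 1 stop raised (brighter).
Net change so far: 2 stops brighter. Offset with the aperture: f/2.8 → f/4 → f/5.6.

f/5.6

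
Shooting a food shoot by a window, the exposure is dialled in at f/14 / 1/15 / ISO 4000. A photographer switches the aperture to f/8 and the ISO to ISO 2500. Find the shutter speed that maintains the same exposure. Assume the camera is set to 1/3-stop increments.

1/30s

Aperture: f/14 → f/13 → f/11 → f/10 → f/9 → f/8 — 1 2/3 stops wider (brighter).
ISO: 4000 → 3200 → 2500 — 2/3 stop dropped (darker).
Net change so far: 1 stop brighter. Offset with the shutter speed: 1/15 → 1/20 → 1/25 → 1/30.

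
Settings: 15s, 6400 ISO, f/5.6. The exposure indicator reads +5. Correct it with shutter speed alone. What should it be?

Overexposed by 5 stops → need 5 stops darker.
Shutter speed: 15 → 8 → 4 → 2 → 1 → 1/2.

1/2s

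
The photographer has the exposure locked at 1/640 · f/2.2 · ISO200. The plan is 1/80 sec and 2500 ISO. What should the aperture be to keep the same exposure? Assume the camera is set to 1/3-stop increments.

Shutter speed: 1/640 → 1/500 → 1/400 → 1/320 → 1/250 → 1/200 → 1/160 → 1/125 → 1/100 → 1/80 — 3 stops longer (brighter).
ISO: 200 → 250 → 320 → 400 → 500 → 640 → 800 → 1000 → 1250 → 1600 → 2000 → 2500 — 3 2/3 stops raised (brighter).
Net change so far: 6 2/3 stops brighter. Offset with the aperture: f/2.2 → f/2.5 → f/2.8 → f/3.2 → f/3.5 → f/4 → f/4.5 → f/5 → f/5.6 → f/6.3 → f/7.1 → f/8 → f/9 → f/10 → f/11 → f/13 → f/14 → f/16 → f/18 → f/20 → f/22.

f/22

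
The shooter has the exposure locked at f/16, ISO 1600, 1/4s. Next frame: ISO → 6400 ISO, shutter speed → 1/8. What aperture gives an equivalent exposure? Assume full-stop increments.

f/22

ISO: 1600 → 3200 → 6400 — 2 stops higher (brighter).
Shutter speed: 1/4 → 1/8 — 1 stop shorter (darker).
Net change so far: 1 stop brighter. Offset with the aperture: f/16 → f/22.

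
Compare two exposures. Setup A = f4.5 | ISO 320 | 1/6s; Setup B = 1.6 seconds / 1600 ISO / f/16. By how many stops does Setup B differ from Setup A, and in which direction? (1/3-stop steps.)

2 stops brighter

Aperture: f/4.5 → f/5 → f/5.6 → f/6.3 → f/7.1 → f/8 → f/9 → f/10 → f/11 → f/13 → f/14 → f/16 — 3 2/3 stops smaller aperture (darker).
Shutter speed: 1/6 → 1/5 → 1/4 → 0.3 → 0.4 → 0.5 → 0.6 → 0.8 → 1 → 1.3 → 1.6 — 3 1/3 stops longer (brighter).
ISO: 320 → 400 → 500 → 640 → 800 → 1000 → 1250 → 1600 — 2 1/3 stops raised (brighter).
Net: −3 2/3 +3 1/3 +2 1/3 = +2 stops.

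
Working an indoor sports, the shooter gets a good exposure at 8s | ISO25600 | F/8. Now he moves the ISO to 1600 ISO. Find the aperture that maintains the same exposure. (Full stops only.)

ISO: 25600 → 12800 → 6400 → 3200 → 1600 — 4 stops lower (darker).
Need 4 stops brighter from the aperture: f/8 → f/5.6 → f/4 → f/2.8 → f/2.

f/2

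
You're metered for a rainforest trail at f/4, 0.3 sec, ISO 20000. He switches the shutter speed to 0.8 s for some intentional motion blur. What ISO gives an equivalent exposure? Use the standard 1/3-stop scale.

Shutter speed: 0.3 → 0.4 → 0.5 → 0.6 → 0.8 — 1 1/3 stops slower (brighter).
Need 1 1/3 stops darker from the ISO: 20000 → 16000 → 12800 → 10000 → 8000.

ISO 8000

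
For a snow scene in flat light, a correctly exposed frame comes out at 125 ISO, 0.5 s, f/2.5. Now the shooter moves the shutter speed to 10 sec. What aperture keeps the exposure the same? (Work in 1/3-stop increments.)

Shutter speed: 0.5 → 0.6 → 0.8 → 1 → 1.3 → 1.6 → 2 → 2.5 → 3.2 → 4 → 5 → 6 → 8 → 10 — 4 1/3 stops slower (brighter).
Need 4 1/3 stops darker from the aperture: f/2.5 → f/2.8 → f/3.2 → f/3.5 → f/4 → f/4.5 → f/5 → f/5.6 → f/6.3 → f/7.1 → f/8 → f/9 → f/10 → f/11.

f/11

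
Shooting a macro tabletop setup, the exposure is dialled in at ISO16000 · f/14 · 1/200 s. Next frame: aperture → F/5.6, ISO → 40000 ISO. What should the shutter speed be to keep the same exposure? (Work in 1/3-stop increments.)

1/3200s

Aperture: f/14 → f/13 → f/11 → f/10 → f/9 → f/8 → f/7.1 → f/6.3 → f/5.6 — 2 2/3 stops opened up (brighter).
ISO: 16000 → 20000 → 25600 → 32000 → 40000 — 1 1/3 stops higher (brighter).
Net change so far: 4 stops brighter. Offset with the shutter speed: 1/200 → 1/250 → 1/320 → 1/400 → 1/500 → 1/640 → 1/800 → 1/1000 → 1/1250 → 1/1600 → 1/2000 → 1/2500 → 1/3200.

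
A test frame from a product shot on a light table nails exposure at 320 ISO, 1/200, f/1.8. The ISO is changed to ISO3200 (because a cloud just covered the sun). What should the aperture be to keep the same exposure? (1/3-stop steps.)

ISO: 320 → 400 → 500 → 640 → 800 → 1000 → 1250 → 1600 → 2000 → 2500 → 3200 — 3 1/3 stops raised (brighter).
Need 3 1/3 stops darker from the aperture: f/1.8 → f/2 → f/2.2 → f/2.5 → f/2.8 → f/3.2 → f/3.5 → f/4 → f/4.5 → f/5 → f/5.6.

f/5.6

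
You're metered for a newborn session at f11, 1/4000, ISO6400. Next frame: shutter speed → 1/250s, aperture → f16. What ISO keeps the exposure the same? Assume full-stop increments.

ISO 800

Shutter speed: 1/4000 → 1/2000 → 1/1000 → 1/500 → 1/250 — 4 stops longer (brighter).
Aperture: f/11 → f/16 — 1 stop narrower (darker).
Net change so far: 3 stops brighter. Offset with the ISO: 6400 → 3200 → 1600 → 800.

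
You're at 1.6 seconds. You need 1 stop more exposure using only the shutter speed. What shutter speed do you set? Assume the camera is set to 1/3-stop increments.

Shutter speed: 1.6 → 2 → 2.5 → 3.2 — 1 stop slower (brighter).

3.2 s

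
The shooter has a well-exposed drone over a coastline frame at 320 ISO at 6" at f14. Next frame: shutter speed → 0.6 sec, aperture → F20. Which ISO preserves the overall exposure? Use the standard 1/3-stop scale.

Shutter speed: 6 → 5 → 4 → 3.2 → 2.5 → 2 → 1.6 → 1.3 → 1 → 0.8 → 0.6 — 3 1/3 stops shorter (darker).
Aperture: f/14 → f/16 → f/18 → f/20 — 1 stop narrower (darker).
Net change so far: 4 1/3 stops darker. Offset with the ISO: 320 → 400 → 500 → 640 → 800 → 1000 → 1250 → 1600 → 2000 → 2500 → 3200 → 4000 → 5000 → 6400.

ISO 6400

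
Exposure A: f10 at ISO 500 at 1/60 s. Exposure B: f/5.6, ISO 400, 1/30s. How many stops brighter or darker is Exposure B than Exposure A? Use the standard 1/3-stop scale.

Aperture: f/10 → f/9 → f/8 → f/7.1 → f/6.3 → f/5.6 — 1 2/3 stops wider (brighter).
Shutter speed: 1/60 → 1/50 → 1/40 → 1/30 — 1 stop longer (brighter).
ISO: 500 → 400 — 1/3 stop lower (darker).
Net: +1 2/3 +1 −1/3 = +2 1/3 stops.

2 1/3 stops brighter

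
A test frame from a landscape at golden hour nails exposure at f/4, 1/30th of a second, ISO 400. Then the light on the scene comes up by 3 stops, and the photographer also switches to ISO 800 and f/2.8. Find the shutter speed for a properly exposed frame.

Scene light: 3 stops brighter.
ISO: 400 → 800 — 1 stop raised (brighter).
Aperture: f/4 → f/2.8 — 1 stop wider (brighter).
Net so far: 5 stops brighter. Shutter speed: 1/30 → 1/60 → 1/125 → 1/250 → 1/500 → 1/1000.

1/1000s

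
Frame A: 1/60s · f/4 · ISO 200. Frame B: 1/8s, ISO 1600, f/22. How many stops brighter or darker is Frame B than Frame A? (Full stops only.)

Aperture: f/4 → f/5.6 → f/8 → f/11 → f/16 → f/22 — 5 stops narrower (darker).
Shutter speed: 1/60 → 1/30 → 1/15 → 1/8 — 3 stops longer (brighter).
ISO: 200 → 400 → 800 → 1600 — 3 stops raised (brighter).
Net: −5 +3 +3 = +1 stop.

1 stop brighter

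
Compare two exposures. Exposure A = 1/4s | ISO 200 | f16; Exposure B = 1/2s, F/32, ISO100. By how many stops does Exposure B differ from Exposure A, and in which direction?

2 stops darker

Aperture: f/16 → f/22 → f/32 — 2 stops stopped down (darker).
Shutter speed: 1/4 → 1/2 — 1 stop slower (brighter).
ISO: 200 → 100 — 1 stop dropped (darker).
Net: −2 +1 −1 = −2 stops.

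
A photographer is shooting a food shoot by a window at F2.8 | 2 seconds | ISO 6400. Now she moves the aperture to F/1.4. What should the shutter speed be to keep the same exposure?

Aperture: f/2.8 → f/2 → f/1.4 — 2 stops larger aperture (brighter).
Need 2 stops darker from the shutter speed: 2 → 1 → 1/2.

1/2s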